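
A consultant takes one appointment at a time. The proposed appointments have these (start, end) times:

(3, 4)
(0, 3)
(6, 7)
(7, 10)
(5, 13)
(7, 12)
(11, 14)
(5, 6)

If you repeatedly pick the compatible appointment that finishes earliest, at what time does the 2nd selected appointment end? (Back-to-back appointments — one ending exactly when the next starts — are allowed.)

Sorted by end: (0,3)  (3,4)  (5,6)  (6,7)  (7,10)  (7,12)  (5,13)  (11,14)
take (0,3); take (3,4); take (5,6); take (6,7); take (7,10); take (11,14).
Selected: (0,3) (3,4) (5,6) (6,7) (7,10) (11,14)

4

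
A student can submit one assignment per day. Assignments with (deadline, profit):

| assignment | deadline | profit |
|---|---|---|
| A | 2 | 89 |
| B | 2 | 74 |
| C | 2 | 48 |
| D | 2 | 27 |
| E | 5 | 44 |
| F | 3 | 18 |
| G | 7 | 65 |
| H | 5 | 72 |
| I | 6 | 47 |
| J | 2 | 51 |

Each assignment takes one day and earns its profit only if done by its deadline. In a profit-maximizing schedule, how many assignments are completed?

Sort by profit descending; place each in the latest free slot ≤ its deadline.
By profit: A(d2,89), B(d2,74), H(d5,72), G(d7,65), J(d2,51), C(d2,48), I(d6,47), E(d5,44), D(d2,27), F(d3,18)
A→slot 2; B→slot 1; H→slot 5; G→slot 7; J skipped; C skipped; I→slot 6; E→slot 4; D skipped; F→slot 3.
7 of 10 scheduled.

7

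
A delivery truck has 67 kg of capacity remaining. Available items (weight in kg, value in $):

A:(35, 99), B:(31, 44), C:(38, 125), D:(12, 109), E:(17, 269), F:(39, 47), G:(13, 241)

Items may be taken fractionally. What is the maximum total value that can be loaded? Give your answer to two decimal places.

701.24

Sort by value per unit weight and fill in that order.
Order: G (241/13=18.54) > E (269/17=15.82) > D (109/12=9.08) > C (125/38=3.29) > A (99/35=2.83) > B (44/31=1.42) > F (47/39=1.21)
Fill: take G (13 @ 241) → take E (17 @ 269) → take D (12 @ 109) → take 25/38 of C → 82.24; 67/67 used.
Total value = 701.24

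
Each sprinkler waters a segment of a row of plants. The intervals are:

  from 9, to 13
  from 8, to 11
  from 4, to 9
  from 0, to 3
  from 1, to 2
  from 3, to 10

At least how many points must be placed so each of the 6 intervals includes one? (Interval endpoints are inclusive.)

Process intervals by earliest right end; each time one isn't hit yet, stab at its right endpoint.
By right end: [1,2]  [0,3]  [4,9]  [3,10]  [8,11]  [9,13]
[1,2] uncovered → point at 2; [4,9] uncovered → point at 9.
Points: 2, 9 (2 total).

2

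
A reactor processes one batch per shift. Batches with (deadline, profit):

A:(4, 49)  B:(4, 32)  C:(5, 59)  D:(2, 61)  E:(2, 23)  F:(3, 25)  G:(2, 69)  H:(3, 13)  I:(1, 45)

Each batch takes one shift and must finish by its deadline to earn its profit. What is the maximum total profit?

270

Take jobs in profit order; each goes to the latest open slot no later than its deadline.
Profit order: G=69 D=61 C=59 A=49 I=45 B=32 F=25 E=23 H=13
Assign: G→slot 2, D→slot 1, C→slot 5, A→slot 4, I skipped, B→slot 3, F skipped, E skipped, H skipped.
Slots: [1:D] [2:G] [3:B] [4:A] [5:C]
Profit = 61 + 69 + 32 + 49 + 59 = 270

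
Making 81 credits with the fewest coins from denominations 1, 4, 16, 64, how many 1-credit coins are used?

81 = 1×64 + 1×16 + 1×1
Count of 1: 1

1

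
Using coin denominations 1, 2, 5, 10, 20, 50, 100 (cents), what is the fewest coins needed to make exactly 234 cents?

6

Greedy: take as many of the largest coin as possible, then repeat with the remainder.
234 − 2×100→34 − 1×20→14 − 1×10→4 − 2×2→0
Total coins = 2 + 1 + 1 + 2 = 6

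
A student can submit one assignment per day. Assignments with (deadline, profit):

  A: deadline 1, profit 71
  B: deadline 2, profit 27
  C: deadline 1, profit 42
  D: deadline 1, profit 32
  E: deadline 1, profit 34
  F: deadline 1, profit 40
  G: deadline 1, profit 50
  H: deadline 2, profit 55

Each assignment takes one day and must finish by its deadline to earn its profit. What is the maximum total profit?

126

Take jobs in profit order; each goes to the latest open slot no later than its deadline.
Profit order: A=71 H=55 G=50 C=42 F=40 E=34 D=32 B=27
Assign: A→slot 1, H→slot 2, G skipped, C skipped, F skipped, E skipped, D skipped, B skipped.
Slots: [1:A] [2:H]
Profit = 71 + 55 = 126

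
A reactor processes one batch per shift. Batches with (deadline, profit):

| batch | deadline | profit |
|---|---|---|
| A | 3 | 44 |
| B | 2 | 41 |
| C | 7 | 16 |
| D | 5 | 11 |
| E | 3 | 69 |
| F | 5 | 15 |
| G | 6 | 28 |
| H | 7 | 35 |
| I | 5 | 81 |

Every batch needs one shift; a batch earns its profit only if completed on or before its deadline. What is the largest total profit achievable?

Take jobs in profit order; each goes to the latest open slot no later than its deadline.
By profit: I(d5,81), E(d3,69), A(d3,44), B(d2,41), H(d7,35), G(d6,28), C(d7,16), F(d5,15), D(d5,11)
I→slot 5; E→slot 3; A→slot 2; B→slot 1; H→slot 7; G→slot 6; C→slot 4; F skipped; D skipped.
Profit = 41 + 44 + 69 + 16 + 81 + 28 + 35 = 314

314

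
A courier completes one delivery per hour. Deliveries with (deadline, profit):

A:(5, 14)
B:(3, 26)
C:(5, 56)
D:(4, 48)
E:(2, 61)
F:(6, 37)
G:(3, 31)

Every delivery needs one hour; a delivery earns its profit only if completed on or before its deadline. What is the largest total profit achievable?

Take jobs in profit order; each goes to the latest open slot no later than its deadline.
Profit order: E=61 C=56 D=48 F=37 G=31 B=26 A=14
Assign: E→slot 2, C→slot 5, D→slot 4, F→slot 6, G→slot 3, B→slot 1, A skipped.
Slots: [1:B] [2:E] [3:G] [4:D] [5:C] [6:F]
Profit = 26 + 61 + 31 + 48 + 56 + 37 = 259

259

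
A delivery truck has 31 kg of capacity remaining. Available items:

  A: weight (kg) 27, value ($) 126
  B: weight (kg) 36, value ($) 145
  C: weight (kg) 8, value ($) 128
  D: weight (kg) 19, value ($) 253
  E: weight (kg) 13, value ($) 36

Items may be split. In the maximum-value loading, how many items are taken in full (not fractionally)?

2

Sort by value per unit weight and fill in that order.
Order: C (128/8=16.00) > D (253/19=13.32) > A (126/27=4.67) > B (145/36=4.03) > E (36/13=2.77)
Fill: take C (8 @ 128) → take D (19 @ 253) → take 4/27 of A → 18.67; 31/31 used.
2 item(s) taken whole; one partial (take 4/27 of A).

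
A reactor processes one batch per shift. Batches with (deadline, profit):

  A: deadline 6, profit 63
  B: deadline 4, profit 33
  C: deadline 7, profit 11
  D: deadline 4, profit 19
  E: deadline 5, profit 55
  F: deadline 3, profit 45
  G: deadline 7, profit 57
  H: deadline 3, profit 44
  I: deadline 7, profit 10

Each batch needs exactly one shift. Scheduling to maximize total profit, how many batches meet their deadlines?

7

Profit order: A=63 G=57 E=55 F=45 H=44 B=33 D=19 C=11 I=10
Assign: A→slot 6, G→slot 7, E→slot 5, F→slot 3, H→slot 2, B→slot 4, D→slot 1, C skipped, I skipped.
Slots: [1:D] [2:H] [3:F] [4:B] [5:E] [6:A] [7:G]
7 of 9 scheduled.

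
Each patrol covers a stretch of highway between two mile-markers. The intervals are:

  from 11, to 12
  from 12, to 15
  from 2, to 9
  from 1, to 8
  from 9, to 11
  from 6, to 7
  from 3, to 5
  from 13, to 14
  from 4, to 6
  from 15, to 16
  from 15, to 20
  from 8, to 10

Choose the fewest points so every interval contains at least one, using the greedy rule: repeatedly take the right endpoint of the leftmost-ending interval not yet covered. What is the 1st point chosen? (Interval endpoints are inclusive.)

5

By right end: [3,5]  [4,6]  [6,7]  [1,8]  [2,9]  [8,10]  [9,11]  [11,12]  [13,14]  [12,15]  [15,16]  [15,20]
[3,5] uncovered → point at 5; [6,7] uncovered → point at 7; [8,10] uncovered → point at 10; [11,12] uncovered → point at 12; [13,14] uncovered → point at 14; [15,16] uncovered → point at 16.
Points: 5, 7, 10, 12, 14, 16 (6 total).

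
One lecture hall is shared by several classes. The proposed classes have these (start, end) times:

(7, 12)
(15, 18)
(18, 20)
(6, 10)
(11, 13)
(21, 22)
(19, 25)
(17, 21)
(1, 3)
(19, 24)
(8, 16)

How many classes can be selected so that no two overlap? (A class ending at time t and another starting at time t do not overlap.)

Order by finish time; keep every interval that doesn't clash with the previous kept one.
Sorted by end: (1,3)  (6,10)  (7,12)  (11,13)  (8,16)  (15,18)  (18,20)  (17,21)  (21,22)  (19,24)  (19,25)
take (1,3); take (6,10); take (11,13); skip (8,16); take (15,18); take (18,20); take (21,22); skip (19,25).
Selected 6 classes.

6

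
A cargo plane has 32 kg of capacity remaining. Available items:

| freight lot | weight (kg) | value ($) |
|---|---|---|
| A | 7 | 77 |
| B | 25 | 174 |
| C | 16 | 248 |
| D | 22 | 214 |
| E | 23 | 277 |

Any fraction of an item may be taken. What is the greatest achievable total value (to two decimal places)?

440.70

Ratios (sorted): C 15.50, E 12.04, A 11.00, D 9.73, B 6.96
take C (16 @ 248); take 16/23 of E → 192.70. Capacity used 32/32.
Total value = 440.70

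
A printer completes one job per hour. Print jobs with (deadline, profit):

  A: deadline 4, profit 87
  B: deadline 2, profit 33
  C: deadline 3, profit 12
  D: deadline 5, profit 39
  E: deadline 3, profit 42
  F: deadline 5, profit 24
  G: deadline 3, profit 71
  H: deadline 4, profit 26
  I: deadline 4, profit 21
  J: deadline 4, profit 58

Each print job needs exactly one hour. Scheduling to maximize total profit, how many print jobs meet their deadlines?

Profit order: A=87 G=71 J=58 E=42 D=39 B=33 H=26 F=24 I=21 C=12
Assign: A→slot 4, G→slot 3, J→slot 2, E→slot 1, D→slot 5, B skipped, H skipped, F skipped, I skipped, C skipped.
Slots: [1:E] [2:J] [3:G] [4:A] [5:D]
5 of 10 scheduled.

5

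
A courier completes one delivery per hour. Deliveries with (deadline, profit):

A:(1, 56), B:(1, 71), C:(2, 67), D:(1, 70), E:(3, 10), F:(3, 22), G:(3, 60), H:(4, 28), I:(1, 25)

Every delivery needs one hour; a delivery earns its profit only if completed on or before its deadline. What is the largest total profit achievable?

Take jobs in profit order; each goes to the latest open slot no later than its deadline.
Profit order: B=71 D=70 C=67 G=60 A=56 H=28 I=25 F=22 E=10
Assign: B→slot 1, D skipped, C→slot 2, G→slot 3, A skipped, H→slot 4, I skipped, F skipped, E skipped.
Slots: [1:B] [2:C] [3:G] [4:H]
Profit = 71 + 67 + 60 + 28 = 226

226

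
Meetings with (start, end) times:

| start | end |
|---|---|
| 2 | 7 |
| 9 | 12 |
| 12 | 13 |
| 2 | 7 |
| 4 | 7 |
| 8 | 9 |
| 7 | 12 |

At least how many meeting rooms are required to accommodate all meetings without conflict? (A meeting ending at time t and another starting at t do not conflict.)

3

starts: [2, 2, 4, 7, 8, 9, 12]
ends:   [7, 7, 7, 9, 12, 12, 13]
s2→1 s2→2 s4→3  — peak 3.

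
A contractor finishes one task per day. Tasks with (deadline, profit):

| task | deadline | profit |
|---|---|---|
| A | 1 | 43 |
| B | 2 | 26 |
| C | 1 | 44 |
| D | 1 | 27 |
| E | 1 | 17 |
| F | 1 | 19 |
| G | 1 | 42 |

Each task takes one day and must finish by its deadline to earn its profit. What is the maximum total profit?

Sort by profit descending; place each in the latest free slot ≤ its deadline.
Profit order: C=44 A=43 G=42 D=27 B=26 F=19 E=17
Assign: C→slot 1, A skipped, G skipped, D skipped, B→slot 2, F skipped, E skipped.
Slots: [1:C] [2:B]
Profit = 44 + 26 = 70

70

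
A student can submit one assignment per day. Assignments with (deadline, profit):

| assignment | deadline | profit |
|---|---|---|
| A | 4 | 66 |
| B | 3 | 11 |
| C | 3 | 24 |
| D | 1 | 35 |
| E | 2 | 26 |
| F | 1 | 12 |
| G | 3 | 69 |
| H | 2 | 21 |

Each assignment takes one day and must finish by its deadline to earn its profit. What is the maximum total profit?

196

By profit: G(d3,69), A(d4,66), D(d1,35), E(d2,26), C(d3,24), H(d2,21), F(d1,12), B(d3,11)
G→slot 3; A→slot 4; D→slot 1; E→slot 2; C skipped; H skipped; F skipped; B skipped.
Profit = 35 + 26 + 69 + 66 = 196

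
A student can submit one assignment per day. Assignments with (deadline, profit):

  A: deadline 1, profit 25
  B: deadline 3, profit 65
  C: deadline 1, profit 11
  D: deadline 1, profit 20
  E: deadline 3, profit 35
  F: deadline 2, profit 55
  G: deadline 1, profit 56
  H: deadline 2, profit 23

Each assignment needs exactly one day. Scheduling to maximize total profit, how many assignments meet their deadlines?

3

Sort by profit descending; place each in the latest free slot ≤ its deadline.
Profit order: B=65 G=56 F=55 E=35 A=25 H=23 D=20 C=11
Assign: B→slot 3, G→slot 1, F→slot 2, E skipped, A skipped, H skipped, D skipped, C skipped.
Slots: [1:G] [2:F] [3:B]
3 of 8 scheduled.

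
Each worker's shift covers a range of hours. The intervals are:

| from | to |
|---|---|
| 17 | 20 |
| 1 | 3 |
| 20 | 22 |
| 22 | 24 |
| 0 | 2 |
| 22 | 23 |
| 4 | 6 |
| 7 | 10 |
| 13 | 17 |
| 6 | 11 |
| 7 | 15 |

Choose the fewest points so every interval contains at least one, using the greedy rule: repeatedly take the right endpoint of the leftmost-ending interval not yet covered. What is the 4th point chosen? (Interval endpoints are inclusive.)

17

By right end: [0,2]  [1,3]  [4,6]  [7,10]  [6,11]  [7,15]  [13,17]  [17,20]  [20,22]  [22,23]  [22,24]
[0,2] uncovered → point at 2; [4,6] uncovered → point at 6; [7,10] uncovered → point at 10; [13,17] uncovered → point at 17; [20,22] uncovered → point at 22.
Points: 2, 6, 10, 17, 22 (5 total).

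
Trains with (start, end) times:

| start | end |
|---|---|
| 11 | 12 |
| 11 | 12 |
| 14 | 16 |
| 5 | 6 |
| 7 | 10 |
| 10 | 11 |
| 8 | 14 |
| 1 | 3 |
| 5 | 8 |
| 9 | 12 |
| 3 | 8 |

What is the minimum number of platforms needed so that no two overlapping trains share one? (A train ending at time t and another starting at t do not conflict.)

Events (time:±→running): 1:+→1 3:-→0 3:+→1 5:+→2 5:+→3 6:-→2 7:+→3 8:-→2 8:-→1 8:+→2 9:+→3 10:-→2 10:+→3 11:-→2 11:+→3 11:+→4 … peak 4.

4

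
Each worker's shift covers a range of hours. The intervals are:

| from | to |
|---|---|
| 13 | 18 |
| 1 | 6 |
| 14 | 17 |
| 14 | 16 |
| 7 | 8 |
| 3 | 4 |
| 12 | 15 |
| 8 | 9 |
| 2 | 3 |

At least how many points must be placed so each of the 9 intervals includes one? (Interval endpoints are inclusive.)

Process intervals by earliest right end; each time one isn't hit yet, stab at its right endpoint.
Sorted: [2,3] [3,4] [1,6] [7,8] [8,9] [12,15] [14,16] [14,17] [13,18]
{[2,3],[3,4],[1,6]} hit by 3; {[7,8],[8,9]} hit by 8; {[12,15],[14,16],[14,17],[13,18]} hit by 15.
Points: 3, 8, 15 (3 total).

3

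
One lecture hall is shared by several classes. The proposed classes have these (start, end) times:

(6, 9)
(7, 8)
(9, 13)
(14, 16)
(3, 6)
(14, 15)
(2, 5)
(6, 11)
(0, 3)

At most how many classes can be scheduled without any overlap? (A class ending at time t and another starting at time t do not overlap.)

Order by finish time; keep every interval that doesn't clash with the previous kept one.
Sorted by end: (0,3)  (2,5)  (3,6)  (7,8)  (6,9)  (6,11)  (9,13)  (14,15)  (14,16)
take (0,3); take (3,6); take (7,8); take (9,13); take (14,15).
Selected 5 classes.

5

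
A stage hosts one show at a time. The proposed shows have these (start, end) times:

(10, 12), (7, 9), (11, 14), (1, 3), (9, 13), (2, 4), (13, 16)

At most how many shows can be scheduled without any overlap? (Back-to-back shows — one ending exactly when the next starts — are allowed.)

Order by finish time; keep every interval that doesn't clash with the previous kept one.
Sorted by end: (1,3)  (2,4)  (7,9)  (10,12)  (9,13)  (11,14)  (13,16)
take (1,3); skip (2,4); take (7,9); take (10,12); skip (9,13); take (13,16).
Selected 4 shows.

4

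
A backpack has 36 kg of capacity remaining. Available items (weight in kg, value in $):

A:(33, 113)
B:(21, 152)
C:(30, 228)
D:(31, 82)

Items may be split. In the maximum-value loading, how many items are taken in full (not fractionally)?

Sort by value per unit weight and fill in that order.
Order: C (228/30=7.60) > B (152/21=7.24) > A (113/33=3.42) > D (82/31=2.65)
Fill: take C (30 @ 228) → take 6/21 of B → 43.43; 36/36 used.
1 item(s) taken whole; one partial (take 6/21 of B).

1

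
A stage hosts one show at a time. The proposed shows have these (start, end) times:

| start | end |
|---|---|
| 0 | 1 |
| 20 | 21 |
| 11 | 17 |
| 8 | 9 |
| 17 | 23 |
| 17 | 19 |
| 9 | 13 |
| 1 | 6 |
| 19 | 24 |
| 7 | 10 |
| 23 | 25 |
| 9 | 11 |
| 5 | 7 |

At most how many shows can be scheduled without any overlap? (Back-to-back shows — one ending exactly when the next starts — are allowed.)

Sort by end time and greedily take each interval whose start is ≥ the last chosen end.
Sorted by end: (0,1)  (1,6)  (5,7)  (8,9)  (7,10)  (9,11)  (9,13)  (11,17)  (17,19)  (20,21)  (17,23)  (19,24)  (23,25)
take (0,1); take (1,6); skip (5,7); take (8,9); take (9,11); take (11,17); take (17,19); take (20,21); take (23,25).
Selected 8 shows.

8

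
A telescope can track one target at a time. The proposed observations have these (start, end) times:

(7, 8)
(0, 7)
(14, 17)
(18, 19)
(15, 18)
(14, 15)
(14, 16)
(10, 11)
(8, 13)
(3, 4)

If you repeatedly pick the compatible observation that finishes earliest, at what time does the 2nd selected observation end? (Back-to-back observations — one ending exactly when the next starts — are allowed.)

8

By end time: (3,4), (0,7), (7,8), (10,11), (8,13), (14,15), (14,16), (14,17), (15,18), (18,19).
Pick (3,4); next start ≥ 4 → (7,8); next start ≥ 8 → (10,11); next start ≥ 11 → (14,15); next start ≥ 15 → (15,18); next start ≥ 18 → (18,19).
Selected: (3,4) (7,8) (10,11) (14,15) (15,18) (18,19)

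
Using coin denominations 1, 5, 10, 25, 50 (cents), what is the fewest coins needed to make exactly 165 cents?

165 − 3×50→15 − 1×10→5 − 1×5→0
Total coins = 3 + 1 + 1 = 5

5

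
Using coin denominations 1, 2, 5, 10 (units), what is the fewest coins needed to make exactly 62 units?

Use the largest denomination that fits, subtract, and repeat.
62 − 6×10→2 − 1×2→0
Total coins = 6 + 1 = 7

7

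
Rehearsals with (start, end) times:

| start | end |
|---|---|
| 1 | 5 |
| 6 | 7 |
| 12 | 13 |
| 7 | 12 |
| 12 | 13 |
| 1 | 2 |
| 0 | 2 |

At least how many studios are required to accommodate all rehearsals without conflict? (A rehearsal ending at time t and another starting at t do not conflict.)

Events (time:±→running): 0:+→1 1:+→2 1:+→3 … peak 3.

3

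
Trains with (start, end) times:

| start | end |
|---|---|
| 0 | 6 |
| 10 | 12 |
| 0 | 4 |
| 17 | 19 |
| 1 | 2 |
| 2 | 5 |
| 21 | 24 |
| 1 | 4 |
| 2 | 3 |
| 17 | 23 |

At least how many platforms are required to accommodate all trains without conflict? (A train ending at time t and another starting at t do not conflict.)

Events (time:±→running): 0:+→1 0:+→2 1:+→3 1:+→4 2:-→3 2:+→4 2:+→5 … peak 5.

5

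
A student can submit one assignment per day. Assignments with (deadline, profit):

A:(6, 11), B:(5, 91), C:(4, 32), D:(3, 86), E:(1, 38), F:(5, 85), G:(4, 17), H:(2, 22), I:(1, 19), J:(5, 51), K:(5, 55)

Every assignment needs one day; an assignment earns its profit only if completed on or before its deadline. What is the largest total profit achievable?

Sort by profit descending; place each in the latest free slot ≤ its deadline.
Profit order: B=91 D=86 F=85 K=55 J=51 E=38 C=32 H=22 I=19 G=17 A=11
Assign: B→slot 5, D→slot 3, F→slot 4, K→slot 2, J→slot 1, E skipped, C skipped, H skipped, I skipped, G skipped, A→slot 6.
Slots: [1:J] [2:K] [3:D] [4:F] [5:B] [6:A]
Profit = 51 + 55 + 86 + 85 + 91 + 11 = 379

379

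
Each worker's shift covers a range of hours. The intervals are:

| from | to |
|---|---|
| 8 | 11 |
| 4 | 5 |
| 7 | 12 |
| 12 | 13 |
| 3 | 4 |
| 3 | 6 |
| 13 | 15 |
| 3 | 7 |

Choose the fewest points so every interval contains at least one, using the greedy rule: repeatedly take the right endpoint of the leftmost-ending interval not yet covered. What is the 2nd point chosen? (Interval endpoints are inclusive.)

Sort by right endpoint; whenever an interval is uncovered, place a point at its right end.
Sorted: [3,4] [4,5] [3,6] [3,7] [8,11] [7,12] [12,13] [13,15]
{[3,4],[4,5],[3,6],[3,7]} hit by 4; {[8,11],[7,12]} hit by 11; {[12,13],[13,15]} hit by 13.
Points: 4, 11, 13 (3 total).

11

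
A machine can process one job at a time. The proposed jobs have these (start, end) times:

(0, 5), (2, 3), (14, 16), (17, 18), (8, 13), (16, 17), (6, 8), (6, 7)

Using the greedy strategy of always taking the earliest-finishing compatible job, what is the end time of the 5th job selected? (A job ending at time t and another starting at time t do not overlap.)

Order by finish time; keep every interval that doesn't clash with the previous kept one.
By end time: (2,3), (0,5), (6,7), (6,8), (8,13), (14,16), (16,17), (17,18).
Pick (2,3); next start ≥ 3 → (6,7); next start ≥ 7 → (8,13); next start ≥ 13 → (14,16); next start ≥ 16 → (16,17); next start ≥ 17 → (17,18).
Selected: (2,3) (6,7) (8,13) (14,16) (16,17) (17,18)

17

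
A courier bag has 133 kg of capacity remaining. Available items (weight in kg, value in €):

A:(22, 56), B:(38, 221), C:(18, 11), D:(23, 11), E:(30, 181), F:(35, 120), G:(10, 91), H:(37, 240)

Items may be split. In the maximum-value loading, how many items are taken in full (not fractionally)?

4

Order: G (91/10=9.10) > H (240/37=6.49) > E (181/30=6.03) > B (221/38=5.82) > F (120/35=3.43) > A (56/22=2.55) > C (11/18=0.61) > D (11/23=0.48)
Fill: take G (10 @ 91) → take H (37 @ 240) → take E (30 @ 181) → take B (38 @ 221) → take 18/35 of F → 61.71; 133/133 used.
4 item(s) taken whole; one partial (take 18/35 of F).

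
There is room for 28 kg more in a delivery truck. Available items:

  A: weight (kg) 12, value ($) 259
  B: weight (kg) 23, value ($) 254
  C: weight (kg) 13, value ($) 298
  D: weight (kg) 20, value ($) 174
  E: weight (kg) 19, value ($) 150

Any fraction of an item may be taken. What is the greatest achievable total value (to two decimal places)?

Sort by value per unit weight and fill in that order.
Ratios (sorted): C 22.92, A 21.58, B 11.04, D 8.70, E 7.89
take C (13 @ 298); take A (12 @ 259); take 3/23 of B → 33.13. Capacity used 28/28.
Total value = 590.13

590.13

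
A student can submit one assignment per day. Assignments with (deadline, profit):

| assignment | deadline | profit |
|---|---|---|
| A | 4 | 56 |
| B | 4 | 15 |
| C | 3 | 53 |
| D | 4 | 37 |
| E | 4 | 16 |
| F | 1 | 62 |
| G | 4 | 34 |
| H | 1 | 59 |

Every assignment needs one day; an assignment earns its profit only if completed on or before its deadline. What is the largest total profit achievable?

Take jobs in profit order; each goes to the latest open slot no later than its deadline.
Profit order: F=62 H=59 A=56 C=53 D=37 G=34 E=16 B=15
Assign: F→slot 1, H skipped, A→slot 4, C→slot 3, D→slot 2, G skipped, E skipped, B skipped.
Slots: [1:F] [2:D] [3:C] [4:A]
Profit = 62 + 37 + 53 + 56 = 208

208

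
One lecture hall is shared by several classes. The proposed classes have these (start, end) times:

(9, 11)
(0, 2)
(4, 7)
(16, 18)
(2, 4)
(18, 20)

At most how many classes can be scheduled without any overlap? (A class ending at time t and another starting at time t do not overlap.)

6

Greedy by earliest finish: after sorting by end time, pick each interval compatible with the last pick.
Sorted by end: (0,2)  (2,4)  (4,7)  (9,11)  (16,18)  (18,20)
take (0,2); take (2,4); take (4,7); take (9,11); take (16,18); take (18,20).
Selected 6 classes.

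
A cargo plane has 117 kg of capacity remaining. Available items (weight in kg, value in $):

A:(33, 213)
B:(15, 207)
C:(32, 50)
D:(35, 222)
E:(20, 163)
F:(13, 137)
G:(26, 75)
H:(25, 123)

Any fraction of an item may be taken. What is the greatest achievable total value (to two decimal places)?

946.92

Greedy by value/weight ratio, highest first.
Ratios (sorted): B 13.80, F 10.54, E 8.15, A 6.45, D 6.34, H 4.92, G 2.88, C 1.56
take B (15 @ 207); take F (13 @ 137); take E (20 @ 163); take A (33 @ 213); take D (35 @ 222); take 1/25 of H → 4.92. Capacity used 117/117.
Total value = 946.92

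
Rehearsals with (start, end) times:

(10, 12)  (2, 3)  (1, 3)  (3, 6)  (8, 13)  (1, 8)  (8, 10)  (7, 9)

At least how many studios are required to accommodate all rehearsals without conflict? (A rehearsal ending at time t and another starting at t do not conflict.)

3

Count concurrent intervals with a sweep; the peak is the room count.
starts: [1, 1, 2, 3, 7, 8, 8, 10]
ends:   [3, 3, 6, 8, 9, 10, 12, 13]
s1→1 s1→2 s2→3  — peak 3.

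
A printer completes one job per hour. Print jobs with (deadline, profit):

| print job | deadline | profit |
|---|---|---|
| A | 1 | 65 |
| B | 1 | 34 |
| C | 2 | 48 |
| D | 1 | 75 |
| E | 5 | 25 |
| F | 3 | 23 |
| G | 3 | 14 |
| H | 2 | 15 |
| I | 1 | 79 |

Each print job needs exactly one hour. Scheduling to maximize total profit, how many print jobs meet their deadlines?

4

By profit: I(d1,79), D(d1,75), A(d1,65), C(d2,48), B(d1,34), E(d5,25), F(d3,23), H(d2,15), G(d3,14)
I→slot 1; D skipped; A skipped; C→slot 2; B skipped; E→slot 5; F→slot 3; H skipped; G skipped.
4 of 9 scheduled.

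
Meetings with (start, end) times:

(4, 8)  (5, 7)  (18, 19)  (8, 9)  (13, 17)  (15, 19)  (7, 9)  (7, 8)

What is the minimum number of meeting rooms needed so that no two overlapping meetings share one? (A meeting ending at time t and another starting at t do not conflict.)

The answer is the maximum number of intervals overlapping at any instant.
Events (time:±→running): 4:+→1 5:+→2 7:-→1 7:+→2 7:+→3 … peak 3.

3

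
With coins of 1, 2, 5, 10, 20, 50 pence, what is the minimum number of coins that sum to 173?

6

Use the largest denomination that fits, subtract, and repeat.
173 = 3×50 + 1×20 + 1×2 + 1×1
Total coins = 3 + 1 + 1 + 1 = 6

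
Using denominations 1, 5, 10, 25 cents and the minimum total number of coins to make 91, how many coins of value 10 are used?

Greedy: take as many of the largest coin as possible, then repeat with the remainder.
91 = 3×25 + 1×10 + 1×5 + 1×1
Count of 10: 1

1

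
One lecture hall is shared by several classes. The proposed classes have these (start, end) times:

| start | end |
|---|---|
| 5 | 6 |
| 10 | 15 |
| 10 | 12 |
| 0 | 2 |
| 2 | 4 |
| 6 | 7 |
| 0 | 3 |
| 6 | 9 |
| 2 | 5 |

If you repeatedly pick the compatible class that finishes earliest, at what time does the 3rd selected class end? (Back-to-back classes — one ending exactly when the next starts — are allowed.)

6

Greedy by earliest finish: after sorting by end time, pick each interval compatible with the last pick.
By end time: (0,2), (0,3), (2,4), (2,5), (5,6), (6,7), (6,9), (10,12), (10,15).
Pick (0,2); next start ≥ 2 → (2,4); next start ≥ 4 → (5,6); next start ≥ 6 → (6,7); next start ≥ 7 → (10,12).
Selected: (0,2) (2,4) (5,6) (6,7) (10,12)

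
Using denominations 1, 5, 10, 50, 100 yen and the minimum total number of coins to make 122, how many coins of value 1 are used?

2

Greedy: take as many of the largest coin as possible, then repeat with the remainder.
122 = 1×100 + 2×10 + 2×1
Count of 1: 2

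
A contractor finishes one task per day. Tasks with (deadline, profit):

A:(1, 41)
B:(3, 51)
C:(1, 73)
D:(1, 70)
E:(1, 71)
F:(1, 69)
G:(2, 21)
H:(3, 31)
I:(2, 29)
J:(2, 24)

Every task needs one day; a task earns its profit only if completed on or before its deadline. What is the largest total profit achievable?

155

Profit order: C=73 E=71 D=70 F=69 B=51 A=41 H=31 I=29 J=24 G=21
Assign: C→slot 1, E skipped, D skipped, F skipped, B→slot 3, A skipped, H→slot 2, I skipped, J skipped, G skipped.
Slots: [1:C] [2:H] [3:B]
Profit = 73 + 31 + 51 = 155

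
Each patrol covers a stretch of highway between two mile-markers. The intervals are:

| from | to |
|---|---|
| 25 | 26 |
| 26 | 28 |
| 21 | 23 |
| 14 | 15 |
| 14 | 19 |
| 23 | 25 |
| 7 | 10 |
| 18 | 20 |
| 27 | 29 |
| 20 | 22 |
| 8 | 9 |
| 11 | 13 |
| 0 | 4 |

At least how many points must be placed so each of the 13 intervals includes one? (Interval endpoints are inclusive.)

8

By right end: [0,4]  [8,9]  [7,10]  [11,13]  [14,15]  [14,19]  [18,20]  [20,22]  [21,23]  [23,25]  [25,26]  [26,28]  [27,29]
[0,4] uncovered → point at 4; [8,9] uncovered → point at 9; [11,13] uncovered → point at 13; [14,15] uncovered → point at 15; [18,20] uncovered → point at 20; [21,23] uncovered → point at 23; [25,26] uncovered → point at 26; [27,29] uncovered → point at 29.
Points: 4, 9, 13, 15, 20, 23, 26, 29 (8 total).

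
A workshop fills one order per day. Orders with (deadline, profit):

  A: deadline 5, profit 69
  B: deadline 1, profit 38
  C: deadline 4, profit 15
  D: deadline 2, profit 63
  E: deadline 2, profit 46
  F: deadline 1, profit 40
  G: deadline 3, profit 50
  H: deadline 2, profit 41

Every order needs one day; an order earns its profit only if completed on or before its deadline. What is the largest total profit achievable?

243

Take jobs in profit order; each goes to the latest open slot no later than its deadline.
By profit: A(d5,69), D(d2,63), G(d3,50), E(d2,46), H(d2,41), F(d1,40), B(d1,38), C(d4,15)
A→slot 5; D→slot 2; G→slot 3; E→slot 1; H skipped; F skipped; B skipped; C→slot 4.
Profit = 46 + 63 + 50 + 15 + 69 = 243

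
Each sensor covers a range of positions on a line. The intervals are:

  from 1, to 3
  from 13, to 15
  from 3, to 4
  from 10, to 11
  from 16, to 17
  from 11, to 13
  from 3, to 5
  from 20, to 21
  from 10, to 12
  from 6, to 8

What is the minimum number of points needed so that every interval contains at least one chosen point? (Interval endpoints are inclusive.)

Process intervals by earliest right end; each time one isn't hit yet, stab at its right endpoint.
By right end: [1,3]  [3,4]  [3,5]  [6,8]  [10,11]  [10,12]  [11,13]  [13,15]  [16,17]  [20,21]
[1,3] uncovered → point at 3; [6,8] uncovered → point at 8; [10,11] uncovered → point at 11; [13,15] uncovered → point at 15; [16,17] uncovered → point at 17; [20,21] uncovered → point at 21.
Points: 3, 8, 11, 15, 17, 21 (6 total).

6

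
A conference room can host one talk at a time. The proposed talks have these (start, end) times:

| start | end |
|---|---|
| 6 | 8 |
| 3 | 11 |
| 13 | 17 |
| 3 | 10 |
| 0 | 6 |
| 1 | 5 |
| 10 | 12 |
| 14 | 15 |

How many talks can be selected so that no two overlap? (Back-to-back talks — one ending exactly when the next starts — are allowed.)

Greedy by earliest finish: after sorting by end time, pick each interval compatible with the last pick.
Sorted by end: (1,5)  (0,6)  (6,8)  (3,10)  (3,11)  (10,12)  (14,15)  (13,17)
take (1,5); take (6,8); take (10,12); take (14,15).
Selected 4 talks.

4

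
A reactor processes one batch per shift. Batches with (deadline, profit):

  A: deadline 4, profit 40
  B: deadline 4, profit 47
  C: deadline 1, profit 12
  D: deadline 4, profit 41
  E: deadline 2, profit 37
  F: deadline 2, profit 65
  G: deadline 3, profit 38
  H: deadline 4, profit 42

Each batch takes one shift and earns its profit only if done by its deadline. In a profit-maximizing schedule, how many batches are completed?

4

Sort by profit descending; place each in the latest free slot ≤ its deadline.
By profit: F(d2,65), B(d4,47), H(d4,42), D(d4,41), A(d4,40), G(d3,38), E(d2,37), C(d1,12)
F→slot 2; B→slot 4; H→slot 3; D→slot 1; A skipped; G skipped; E skipped; C skipped.
4 of 8 scheduled.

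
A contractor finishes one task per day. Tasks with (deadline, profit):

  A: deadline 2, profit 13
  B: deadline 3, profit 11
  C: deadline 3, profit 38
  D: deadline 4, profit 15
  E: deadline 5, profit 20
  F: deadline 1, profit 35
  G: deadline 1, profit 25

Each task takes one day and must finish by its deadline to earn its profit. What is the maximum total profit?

Sort by profit descending; place each in the latest free slot ≤ its deadline.
By profit: C(d3,38), F(d1,35), G(d1,25), E(d5,20), D(d4,15), A(d2,13), B(d3,11)
C→slot 3; F→slot 1; G skipped; E→slot 5; D→slot 4; A→slot 2; B skipped.
Profit = 35 + 13 + 38 + 15 + 20 = 121

121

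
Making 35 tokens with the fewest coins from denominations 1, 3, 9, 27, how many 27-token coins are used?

1

35 = 1×27 + 2×3 + 2×1
Count of 27: 1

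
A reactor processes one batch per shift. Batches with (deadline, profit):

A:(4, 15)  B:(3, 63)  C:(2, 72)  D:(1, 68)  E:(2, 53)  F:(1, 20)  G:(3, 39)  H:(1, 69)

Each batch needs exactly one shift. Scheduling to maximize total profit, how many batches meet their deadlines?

Take jobs in profit order; each goes to the latest open slot no later than its deadline.
By profit: C(d2,72), H(d1,69), D(d1,68), B(d3,63), E(d2,53), G(d3,39), F(d1,20), A(d4,15)
C→slot 2; H→slot 1; D skipped; B→slot 3; E skipped; G skipped; F skipped; A→slot 4.
4 of 8 scheduled.

4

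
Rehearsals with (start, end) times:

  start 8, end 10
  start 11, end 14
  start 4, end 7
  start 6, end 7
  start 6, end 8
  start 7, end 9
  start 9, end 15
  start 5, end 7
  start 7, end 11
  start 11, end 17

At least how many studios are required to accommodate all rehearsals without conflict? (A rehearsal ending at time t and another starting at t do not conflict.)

The answer is the maximum number of intervals overlapping at any instant.
Events (time:±→running): 4:+→1 5:+→2 6:+→3 6:+→4 … peak 4.

4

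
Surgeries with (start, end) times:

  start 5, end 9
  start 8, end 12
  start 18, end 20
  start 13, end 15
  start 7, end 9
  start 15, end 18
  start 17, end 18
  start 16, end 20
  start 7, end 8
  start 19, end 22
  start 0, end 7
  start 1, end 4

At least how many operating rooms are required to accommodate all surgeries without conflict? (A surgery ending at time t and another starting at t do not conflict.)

Events (time:±→running): 0:+→1 1:+→2 4:-→1 5:+→2 7:-→1 7:+→2 7:+→3 … peak 3.

3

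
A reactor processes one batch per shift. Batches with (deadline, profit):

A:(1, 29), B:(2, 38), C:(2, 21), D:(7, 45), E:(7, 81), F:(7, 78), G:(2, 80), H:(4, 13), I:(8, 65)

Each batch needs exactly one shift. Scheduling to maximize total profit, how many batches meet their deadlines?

7

Sort by profit descending; place each in the latest free slot ≤ its deadline.
Profit order: E=81 G=80 F=78 I=65 D=45 B=38 A=29 C=21 H=13
Assign: E→slot 7, G→slot 2, F→slot 6, I→slot 8, D→slot 5, B→slot 1, A skipped, C skipped, H→slot 4.
Slots: [1:B] [2:G] [4:H] [5:D] [6:F] [7:E] [8:I]
7 of 9 scheduled.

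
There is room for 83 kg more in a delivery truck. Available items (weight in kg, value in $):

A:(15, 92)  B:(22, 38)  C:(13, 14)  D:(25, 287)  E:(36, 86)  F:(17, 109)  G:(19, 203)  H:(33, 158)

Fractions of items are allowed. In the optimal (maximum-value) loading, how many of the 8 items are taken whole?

Order: D (287/25=11.48) > G (203/19=10.68) > F (109/17=6.41) > A (92/15=6.13) > H (158/33=4.79) > E (86/36=2.39) > B (38/22=1.73) > C (14/13=1.08)
Fill: take D (25 @ 287) → take G (19 @ 203) → take F (17 @ 109) → take A (15 @ 92) → take 7/33 of H → 33.52; 83/83 used.
4 item(s) taken whole; one partial (take 7/33 of H).

4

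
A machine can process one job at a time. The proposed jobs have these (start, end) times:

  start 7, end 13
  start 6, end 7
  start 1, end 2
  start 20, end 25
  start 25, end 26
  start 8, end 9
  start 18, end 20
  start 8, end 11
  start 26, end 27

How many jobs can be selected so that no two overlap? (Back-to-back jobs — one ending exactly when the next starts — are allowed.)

7

Order by finish time; keep every interval that doesn't clash with the previous kept one.
By end time: (1,2), (6,7), (8,9), (8,11), (7,13), (18,20), (20,25), (25,26), (26,27).
Pick (1,2); next start ≥ 2 → (6,7); next start ≥ 7 → (8,9); next start ≥ 9 → (18,20); next start ≥ 20 → (20,25); next start ≥ 25 → (25,26); next start ≥ 26 → (26,27).
Selected 7 jobs.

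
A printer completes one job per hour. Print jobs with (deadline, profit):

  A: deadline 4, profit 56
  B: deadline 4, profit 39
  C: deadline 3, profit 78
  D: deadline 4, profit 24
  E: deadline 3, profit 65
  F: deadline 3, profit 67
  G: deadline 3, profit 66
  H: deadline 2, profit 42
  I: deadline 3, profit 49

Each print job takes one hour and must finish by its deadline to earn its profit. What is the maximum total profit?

267

By profit: C(d3,78), F(d3,67), G(d3,66), E(d3,65), A(d4,56), I(d3,49), H(d2,42), B(d4,39), D(d4,24)
C→slot 3; F→slot 2; G→slot 1; E skipped; A→slot 4; I skipped; H skipped; B skipped; D skipped.
Profit = 66 + 67 + 78 + 56 = 267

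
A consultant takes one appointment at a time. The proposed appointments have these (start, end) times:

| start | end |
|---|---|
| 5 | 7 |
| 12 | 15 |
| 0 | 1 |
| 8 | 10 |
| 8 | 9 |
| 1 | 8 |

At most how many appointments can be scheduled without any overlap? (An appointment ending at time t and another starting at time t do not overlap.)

4

Order by finish time; keep every interval that doesn't clash with the previous kept one.
Sorted by end: (0,1)  (5,7)  (1,8)  (8,9)  (8,10)  (12,15)
take (0,1); take (5,7); take (8,9); take (12,15).
Selected 4 appointments.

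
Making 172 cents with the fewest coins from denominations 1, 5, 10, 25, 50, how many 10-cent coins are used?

172 = 3×50 + 2×10 + 2×1
Count of 10: 2

2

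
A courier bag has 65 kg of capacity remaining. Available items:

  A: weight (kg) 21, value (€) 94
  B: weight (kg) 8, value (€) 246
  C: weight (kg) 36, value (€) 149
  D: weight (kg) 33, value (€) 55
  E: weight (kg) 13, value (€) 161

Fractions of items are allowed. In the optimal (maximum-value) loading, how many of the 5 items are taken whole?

3

Ratios (sorted): B 30.75, E 12.38, A 4.48, C 4.14, D 1.67
take B (8 @ 246); take E (13 @ 161); take A (21 @ 94); take 23/36 of C → 95.19. Capacity used 65/65.
3 item(s) taken whole; one partial (take 23/36 of C).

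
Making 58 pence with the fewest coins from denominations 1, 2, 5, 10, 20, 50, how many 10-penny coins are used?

0

Greedy: take as many of the largest coin as possible, then repeat with the remainder.
58 = 1×50 + 1×5 + 1×2 + 1×1
Count of 10: 0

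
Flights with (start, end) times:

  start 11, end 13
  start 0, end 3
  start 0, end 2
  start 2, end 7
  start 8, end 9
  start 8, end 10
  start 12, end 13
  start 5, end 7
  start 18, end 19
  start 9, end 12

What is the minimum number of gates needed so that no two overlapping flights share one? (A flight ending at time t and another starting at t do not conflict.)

starts: [0, 0, 2, 5, 8, 8, 9, 11, 12, 18]
ends:   [2, 3, 7, 7, 9, 10, 12, 13, 13, 19]
s0→1 s0→2  — peak 2.

2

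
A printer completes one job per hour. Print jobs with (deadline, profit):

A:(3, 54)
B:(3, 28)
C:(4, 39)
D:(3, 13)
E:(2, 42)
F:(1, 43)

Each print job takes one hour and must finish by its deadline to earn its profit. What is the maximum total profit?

178

Sort by profit descending; place each in the latest free slot ≤ its deadline.
By profit: A(d3,54), F(d1,43), E(d2,42), C(d4,39), B(d3,28), D(d3,13)
A→slot 3; F→slot 1; E→slot 2; C→slot 4; B skipped; D skipped.
Profit = 43 + 42 + 54 + 39 = 178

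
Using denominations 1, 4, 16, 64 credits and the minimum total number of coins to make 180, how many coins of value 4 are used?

1

Greedy: take as many of the largest coin as possible, then repeat with the remainder.
180 = 2×64 + 3×16 + 1×4
Count of 4: 1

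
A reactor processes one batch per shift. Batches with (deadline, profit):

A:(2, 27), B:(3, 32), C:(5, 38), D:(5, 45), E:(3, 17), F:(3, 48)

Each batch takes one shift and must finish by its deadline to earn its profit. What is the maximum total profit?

190

Sort by profit descending; place each in the latest free slot ≤ its deadline.
By profit: F(d3,48), D(d5,45), C(d5,38), B(d3,32), A(d2,27), E(d3,17)
F→slot 3; D→slot 5; C→slot 4; B→slot 2; A→slot 1; E skipped.
Profit = 27 + 32 + 48 + 38 + 45 = 190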